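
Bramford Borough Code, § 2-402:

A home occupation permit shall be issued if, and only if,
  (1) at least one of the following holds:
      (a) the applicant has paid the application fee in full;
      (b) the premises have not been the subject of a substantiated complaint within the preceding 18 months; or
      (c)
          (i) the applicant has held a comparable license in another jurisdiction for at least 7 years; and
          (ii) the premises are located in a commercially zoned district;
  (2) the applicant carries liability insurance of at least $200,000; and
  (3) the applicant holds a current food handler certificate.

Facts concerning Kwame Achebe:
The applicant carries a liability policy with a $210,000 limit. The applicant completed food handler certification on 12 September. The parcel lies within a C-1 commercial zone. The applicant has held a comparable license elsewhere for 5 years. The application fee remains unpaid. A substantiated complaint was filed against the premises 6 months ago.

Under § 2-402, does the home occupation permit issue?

No — denied.

(a) fee paid — not satisfied.
(b) no complaint in 18 mo. — not satisfied.
(i) prior license ≥ 7 yr — fails.
(ii) commercially zoned — satisfied.
So (c) is not satisfied (F AND T).
So (1) is not satisfied (F OR F OR F).
(2) insurance ≥ $200,000 — met.
(3) food handler cert. — met.
Overall = F AND T AND T = false.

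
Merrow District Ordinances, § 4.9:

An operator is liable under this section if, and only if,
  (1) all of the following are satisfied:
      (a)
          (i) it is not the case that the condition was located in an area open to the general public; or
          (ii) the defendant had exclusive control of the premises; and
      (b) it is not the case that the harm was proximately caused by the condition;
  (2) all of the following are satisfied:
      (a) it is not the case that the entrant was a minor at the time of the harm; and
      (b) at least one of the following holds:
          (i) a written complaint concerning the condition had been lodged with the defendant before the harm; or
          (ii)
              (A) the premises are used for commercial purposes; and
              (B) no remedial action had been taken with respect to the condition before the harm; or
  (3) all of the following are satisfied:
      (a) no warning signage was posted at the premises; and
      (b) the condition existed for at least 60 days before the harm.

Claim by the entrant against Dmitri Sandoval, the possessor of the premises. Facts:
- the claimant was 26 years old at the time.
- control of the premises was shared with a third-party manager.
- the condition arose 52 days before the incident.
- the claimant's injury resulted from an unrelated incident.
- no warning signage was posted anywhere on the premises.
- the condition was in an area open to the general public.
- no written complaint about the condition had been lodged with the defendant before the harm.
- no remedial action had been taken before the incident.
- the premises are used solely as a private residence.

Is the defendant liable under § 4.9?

No — not liable.

(i) not (public area) — not satisfied.
(ii) exclusive control — not satisfied.
So (a) is not satisfied (F OR F).
(b) not (proximate cause) — satisfied.
So (1) is not satisfied (F AND T).
(a) not (entrant a minor) — met.
(i) complaint lodged — fails.
(A) commercial use — fails.
(B) no remedial action — satisfied.
(ii) = F AND T = false.
So (b) is not satisfied (F OR F).
So (2) is not satisfied (T AND F).
(a) no signage posted — holds.
(b) condition ≥60 days old — fails.
(3) = T AND F = false.
Overall = F OR F OR F = false.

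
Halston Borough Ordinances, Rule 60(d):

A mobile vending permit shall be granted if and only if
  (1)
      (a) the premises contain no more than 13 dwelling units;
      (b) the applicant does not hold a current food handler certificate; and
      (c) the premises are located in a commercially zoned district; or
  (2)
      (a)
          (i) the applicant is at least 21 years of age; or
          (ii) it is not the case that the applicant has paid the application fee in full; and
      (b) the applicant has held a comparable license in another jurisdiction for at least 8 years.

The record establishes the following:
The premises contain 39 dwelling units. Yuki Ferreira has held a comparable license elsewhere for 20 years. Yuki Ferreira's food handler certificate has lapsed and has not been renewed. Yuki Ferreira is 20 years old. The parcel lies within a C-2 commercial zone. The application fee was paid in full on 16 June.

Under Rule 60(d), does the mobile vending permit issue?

(a) ≤ 13 units — fails.
(b) not (food handler cert.) — satisfied.
(c) commercially zoned — satisfied.
(1): F AND T AND T → false.
(i) age ≥ 21 — fails.
(ii) not (fee paid) — not met.
So (a) is not satisfied (F OR F).
(b) prior license ≥ 8 yr — satisfied.
So (2) is not satisfied (F AND T).
Overall = F OR F = false.

No — denied.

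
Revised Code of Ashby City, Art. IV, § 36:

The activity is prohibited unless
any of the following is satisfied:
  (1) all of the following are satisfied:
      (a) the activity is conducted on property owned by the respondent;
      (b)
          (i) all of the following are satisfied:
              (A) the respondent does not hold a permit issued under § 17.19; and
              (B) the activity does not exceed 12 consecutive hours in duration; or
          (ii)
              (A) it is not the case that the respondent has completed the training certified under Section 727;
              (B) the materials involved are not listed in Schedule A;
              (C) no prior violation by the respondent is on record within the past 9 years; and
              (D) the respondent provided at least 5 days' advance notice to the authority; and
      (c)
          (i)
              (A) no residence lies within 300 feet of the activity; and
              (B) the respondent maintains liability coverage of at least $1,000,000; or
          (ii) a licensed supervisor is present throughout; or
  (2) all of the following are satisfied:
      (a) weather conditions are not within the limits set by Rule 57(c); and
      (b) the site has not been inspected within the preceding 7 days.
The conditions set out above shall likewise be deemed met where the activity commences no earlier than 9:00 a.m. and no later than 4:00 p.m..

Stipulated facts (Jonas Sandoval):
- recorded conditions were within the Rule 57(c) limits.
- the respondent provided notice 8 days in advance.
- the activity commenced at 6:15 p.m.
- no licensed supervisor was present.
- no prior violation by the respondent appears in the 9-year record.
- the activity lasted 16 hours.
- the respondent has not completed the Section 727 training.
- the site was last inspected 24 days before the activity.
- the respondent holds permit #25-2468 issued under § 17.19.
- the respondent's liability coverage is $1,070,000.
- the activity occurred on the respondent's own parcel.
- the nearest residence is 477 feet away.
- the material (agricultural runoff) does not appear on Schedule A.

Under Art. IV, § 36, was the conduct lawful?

Yes — lawful.

(a) own property — holds.
(A) not (holds permit) — not satisfied.
(B) ≤ 12 hrs duration — fails.
So (i) is not satisfied (F AND F).
(A) not (training certified) — holds.
(B) not (Schedule A material) — satisfied.
(C) no prior violation — satisfied.
(D) ≥5 days' notice — satisfied.
So (ii) is satisfied (T AND T AND T AND T).
(b): F OR T → true.
(A) no residence in 300 ft — satisfied.
(B) coverage ≥ $1,000,000 — met.
(i): T AND T → true.
(ii) supervisor present — not satisfied.
So (c) is satisfied (T OR F).
(1): T AND T AND T → true.
(a) not (weather ok) — not met.
(b) not (site inspected) — holds.
(2): F AND T → false.
Overall = T OR F = true.
Exception (start within hours) — not satisfied.
Result: main true OR exception false → true.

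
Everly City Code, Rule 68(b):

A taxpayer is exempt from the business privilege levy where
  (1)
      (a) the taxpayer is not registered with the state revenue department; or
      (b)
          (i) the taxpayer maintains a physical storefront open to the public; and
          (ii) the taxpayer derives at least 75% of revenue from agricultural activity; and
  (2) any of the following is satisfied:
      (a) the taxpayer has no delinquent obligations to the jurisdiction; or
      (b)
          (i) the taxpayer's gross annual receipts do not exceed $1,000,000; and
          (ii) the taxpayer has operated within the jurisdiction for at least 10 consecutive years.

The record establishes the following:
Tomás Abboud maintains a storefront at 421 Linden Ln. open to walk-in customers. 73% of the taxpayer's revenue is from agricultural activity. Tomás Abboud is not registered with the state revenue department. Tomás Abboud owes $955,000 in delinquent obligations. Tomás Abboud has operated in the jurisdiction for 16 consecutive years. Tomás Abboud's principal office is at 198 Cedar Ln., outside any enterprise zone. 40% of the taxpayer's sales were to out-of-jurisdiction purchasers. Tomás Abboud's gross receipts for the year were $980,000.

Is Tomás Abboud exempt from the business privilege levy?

(a) not (state-registered) — holds.
(i) has storefront — satisfied.
(ii) ≥75% agricultural — fails.
(b) = T AND F = false.
(1): T OR F → true.
(a) no delinquency — not satisfied.
(i) receipts ≤ $1,000,000 — holds.
(ii) ≥ 10 yrs in jurisdiction — met.
(b) = T AND T = true.
(2) = F OR T = true.
Overall = T AND T = true.

Yes — exempt.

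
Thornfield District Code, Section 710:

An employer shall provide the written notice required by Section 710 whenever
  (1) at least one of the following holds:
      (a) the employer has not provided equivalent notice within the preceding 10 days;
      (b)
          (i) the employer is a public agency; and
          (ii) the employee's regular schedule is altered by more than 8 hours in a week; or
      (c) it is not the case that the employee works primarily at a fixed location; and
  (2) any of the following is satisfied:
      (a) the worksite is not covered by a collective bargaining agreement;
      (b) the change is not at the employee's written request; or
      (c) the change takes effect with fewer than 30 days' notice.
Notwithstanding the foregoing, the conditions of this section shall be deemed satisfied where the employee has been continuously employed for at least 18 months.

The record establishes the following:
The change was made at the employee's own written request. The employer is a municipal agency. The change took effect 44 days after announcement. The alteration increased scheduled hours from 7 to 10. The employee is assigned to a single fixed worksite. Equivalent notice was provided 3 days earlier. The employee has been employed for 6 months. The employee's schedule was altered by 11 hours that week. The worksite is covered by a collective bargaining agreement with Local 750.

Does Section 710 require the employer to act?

(a) no recent notice — not satisfied.
(i) public agency — satisfied.
(ii) schedule shift > 8h — holds.
(b) = T AND T = true.
(c) not (fixed location) — not satisfied.
(1) = F OR T OR F = true.
(a) no CBA — not satisfied.
(b) not employee-requested — fails.
(c) < 30 days' notice — fails.
(2): F OR F OR F → false.
Overall = T AND F = false.
Exception (tenure ≥ 18 mo.) — not satisfied.
Result: main false OR exception false → false.

No — not required.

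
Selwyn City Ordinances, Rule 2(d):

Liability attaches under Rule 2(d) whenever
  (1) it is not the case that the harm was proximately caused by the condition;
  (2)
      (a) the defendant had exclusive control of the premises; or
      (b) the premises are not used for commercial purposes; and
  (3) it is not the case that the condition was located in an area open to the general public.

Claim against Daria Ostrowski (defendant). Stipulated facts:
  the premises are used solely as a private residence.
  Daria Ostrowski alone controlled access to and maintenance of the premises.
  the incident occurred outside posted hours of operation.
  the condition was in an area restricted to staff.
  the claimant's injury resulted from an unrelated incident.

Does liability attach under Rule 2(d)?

(1) not (proximate cause) — holds.
(a) exclusive control — met.
(b) not (commercial use) — holds.
(2): T OR T → true.
(3) not (public area) — met.
Overall = T AND T AND T = true.

Yes — liable.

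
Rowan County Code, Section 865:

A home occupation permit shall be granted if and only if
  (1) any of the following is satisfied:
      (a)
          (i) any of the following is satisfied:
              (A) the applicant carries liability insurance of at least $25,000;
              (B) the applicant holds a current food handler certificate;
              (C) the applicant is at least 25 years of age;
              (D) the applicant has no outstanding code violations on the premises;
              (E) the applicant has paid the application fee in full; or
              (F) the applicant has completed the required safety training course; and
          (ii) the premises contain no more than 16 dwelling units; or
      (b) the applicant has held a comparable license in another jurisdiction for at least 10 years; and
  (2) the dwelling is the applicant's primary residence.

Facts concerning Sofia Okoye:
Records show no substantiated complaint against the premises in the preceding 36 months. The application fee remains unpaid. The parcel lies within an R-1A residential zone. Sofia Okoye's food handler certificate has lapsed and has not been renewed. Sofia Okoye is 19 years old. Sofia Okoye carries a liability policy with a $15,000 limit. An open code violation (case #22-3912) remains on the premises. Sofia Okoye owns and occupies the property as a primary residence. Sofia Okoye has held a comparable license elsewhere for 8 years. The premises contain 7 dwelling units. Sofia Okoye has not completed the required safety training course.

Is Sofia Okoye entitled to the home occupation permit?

No — denied.

(A) insurance ≥ $25,000 — not satisfied.
(B) food handler cert. — fails.
(C) age ≥ 25 — not met.
(D) no code violations — fails.
(E) fee paid — fails.
(F) safety training — not satisfied.
(i): F OR F OR F OR F OR F OR F → false.
(ii) ≤ 16 units — holds.
(a) = F AND T = false.
(b) prior license ≥ 10 yr — not satisfied.
So (1) is not satisfied (F OR F).
(2) primary residence — met.
Overall = F AND T = false.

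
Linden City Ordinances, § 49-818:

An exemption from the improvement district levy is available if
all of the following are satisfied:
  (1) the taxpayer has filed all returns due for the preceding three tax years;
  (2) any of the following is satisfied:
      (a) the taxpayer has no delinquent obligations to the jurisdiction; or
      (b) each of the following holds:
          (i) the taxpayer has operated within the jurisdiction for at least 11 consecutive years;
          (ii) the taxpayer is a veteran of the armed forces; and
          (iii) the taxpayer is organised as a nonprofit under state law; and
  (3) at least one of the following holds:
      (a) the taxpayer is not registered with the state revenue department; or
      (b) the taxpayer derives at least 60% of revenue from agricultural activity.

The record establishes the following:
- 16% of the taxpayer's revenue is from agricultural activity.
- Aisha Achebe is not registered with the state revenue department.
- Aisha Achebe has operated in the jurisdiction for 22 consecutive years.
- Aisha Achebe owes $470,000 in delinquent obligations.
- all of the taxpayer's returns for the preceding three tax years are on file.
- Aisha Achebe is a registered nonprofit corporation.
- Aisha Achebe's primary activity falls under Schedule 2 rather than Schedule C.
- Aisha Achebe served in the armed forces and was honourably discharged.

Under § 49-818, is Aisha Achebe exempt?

(1) returns current — satisfied.
(a) no delinquency — fails.
(i) ≥ 11 yrs in jurisdiction — satisfied.
(ii) veteran — holds.
(iii) nonprofit — satisfied.
(b) = T AND T AND T = true.
(2) = F OR T = true.
(a) not (state-registered) — satisfied.
(b) ≥60% agricultural — not met.
(3): T OR F → true.
Overall = T AND T AND T = true.

Yes — exempt.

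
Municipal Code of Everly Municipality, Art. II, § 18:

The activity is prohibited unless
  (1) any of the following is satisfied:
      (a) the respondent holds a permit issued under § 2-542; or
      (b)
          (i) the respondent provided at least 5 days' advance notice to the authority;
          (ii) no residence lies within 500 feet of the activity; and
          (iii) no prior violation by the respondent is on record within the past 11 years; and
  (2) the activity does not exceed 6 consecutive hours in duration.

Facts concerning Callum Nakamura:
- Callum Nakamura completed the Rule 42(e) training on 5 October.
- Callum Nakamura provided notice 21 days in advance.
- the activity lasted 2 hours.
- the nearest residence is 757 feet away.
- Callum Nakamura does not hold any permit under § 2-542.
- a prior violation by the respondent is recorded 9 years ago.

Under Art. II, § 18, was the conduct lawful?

(a) holds permit — not met.
(i) ≥5 days' notice — met.
(ii) no residence in 500 ft — met.
(iii) no prior violation — not met.
(b): T AND T AND F → false.
So (1) is not satisfied (F OR F).
(2) ≤ 6 hrs duration — met.
Overall: F AND T → false.

No — unlawful.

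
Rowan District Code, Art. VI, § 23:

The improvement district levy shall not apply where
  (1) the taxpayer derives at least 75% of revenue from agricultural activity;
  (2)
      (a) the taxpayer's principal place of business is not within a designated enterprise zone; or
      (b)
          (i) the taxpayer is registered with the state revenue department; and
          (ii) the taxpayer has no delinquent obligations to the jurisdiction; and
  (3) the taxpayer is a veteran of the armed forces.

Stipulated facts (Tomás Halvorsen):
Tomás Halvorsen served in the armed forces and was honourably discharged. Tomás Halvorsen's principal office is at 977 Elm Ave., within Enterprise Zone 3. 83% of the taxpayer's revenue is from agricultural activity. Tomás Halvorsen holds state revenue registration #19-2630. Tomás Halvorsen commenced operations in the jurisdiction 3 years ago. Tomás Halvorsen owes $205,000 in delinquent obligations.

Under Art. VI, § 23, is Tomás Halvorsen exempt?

(1) ≥75% agricultural — holds.
(a) not (in enterprise zone) — not satisfied.
(i) state-registered — holds.
(ii) no delinquency — not met.
(b): T AND F → false.
(2) = F OR F = false.
(3) veteran — satisfied.
Overall = T AND F AND T = false.

No — not exempt.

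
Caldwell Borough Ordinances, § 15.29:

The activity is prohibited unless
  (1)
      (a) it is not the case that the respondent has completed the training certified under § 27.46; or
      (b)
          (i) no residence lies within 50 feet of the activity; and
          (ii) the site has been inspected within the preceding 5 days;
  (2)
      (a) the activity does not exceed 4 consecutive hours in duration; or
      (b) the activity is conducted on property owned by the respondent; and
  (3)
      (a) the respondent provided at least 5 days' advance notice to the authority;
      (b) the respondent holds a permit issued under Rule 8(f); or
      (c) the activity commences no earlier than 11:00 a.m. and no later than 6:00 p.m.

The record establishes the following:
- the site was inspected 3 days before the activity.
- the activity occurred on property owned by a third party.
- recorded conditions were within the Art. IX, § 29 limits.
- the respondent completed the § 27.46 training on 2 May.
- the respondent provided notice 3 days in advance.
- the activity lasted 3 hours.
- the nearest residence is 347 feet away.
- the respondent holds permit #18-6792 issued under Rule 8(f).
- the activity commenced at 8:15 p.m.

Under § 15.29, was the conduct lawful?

(a) not (training certified) — fails.
(i) no residence in 50 ft — satisfied.
(ii) site inspected — satisfied.
So (b) is satisfied (T AND T).
(1) = F OR T = true.
(a) ≤ 4 hrs duration — satisfied.
(b) own property — not satisfied.
(2) = T OR F = true.
(a) ≥5 days' notice — not satisfied.
(b) holds permit — met.
(c) start within hours — fails.
(3) = F OR T OR F = true.
Overall = T AND T AND T = true.

Yes — lawful.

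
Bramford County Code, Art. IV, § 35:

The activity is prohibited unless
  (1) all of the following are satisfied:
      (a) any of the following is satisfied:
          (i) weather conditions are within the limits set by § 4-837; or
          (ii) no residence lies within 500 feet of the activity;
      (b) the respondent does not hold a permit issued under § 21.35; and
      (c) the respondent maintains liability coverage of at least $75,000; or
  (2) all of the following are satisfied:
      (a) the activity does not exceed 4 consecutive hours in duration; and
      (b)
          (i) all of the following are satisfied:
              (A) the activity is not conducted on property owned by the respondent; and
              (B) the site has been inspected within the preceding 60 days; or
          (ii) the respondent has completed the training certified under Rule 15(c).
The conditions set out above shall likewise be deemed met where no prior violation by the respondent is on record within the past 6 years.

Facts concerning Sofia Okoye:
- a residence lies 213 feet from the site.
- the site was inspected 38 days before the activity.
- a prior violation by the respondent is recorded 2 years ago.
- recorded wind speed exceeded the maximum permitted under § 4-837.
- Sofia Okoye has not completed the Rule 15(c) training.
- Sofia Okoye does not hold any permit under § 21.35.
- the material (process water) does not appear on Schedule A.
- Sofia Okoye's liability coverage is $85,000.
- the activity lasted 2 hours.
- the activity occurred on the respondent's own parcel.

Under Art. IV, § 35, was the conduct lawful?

(i) weather ok — not met.
(ii) no residence in 500 ft — not met.
(a): F OR F → false.
(b) not (holds permit) — met.
(c) coverage ≥ $75,000 — holds.
(1) = F AND T AND T = false.
(a) ≤ 4 hrs duration — satisfied.
(A) not (own property) — not satisfied.
(B) site inspected — holds.
So (i) is not satisfied (F AND T).
(ii) training certified — not met.
(b): F OR F → false.
(2) = T AND F = false.
So Overall is not satisfied (F OR F).
Exception (no prior violation) — not satisfied.
Result: main false OR exception false → false.

No — unlawful.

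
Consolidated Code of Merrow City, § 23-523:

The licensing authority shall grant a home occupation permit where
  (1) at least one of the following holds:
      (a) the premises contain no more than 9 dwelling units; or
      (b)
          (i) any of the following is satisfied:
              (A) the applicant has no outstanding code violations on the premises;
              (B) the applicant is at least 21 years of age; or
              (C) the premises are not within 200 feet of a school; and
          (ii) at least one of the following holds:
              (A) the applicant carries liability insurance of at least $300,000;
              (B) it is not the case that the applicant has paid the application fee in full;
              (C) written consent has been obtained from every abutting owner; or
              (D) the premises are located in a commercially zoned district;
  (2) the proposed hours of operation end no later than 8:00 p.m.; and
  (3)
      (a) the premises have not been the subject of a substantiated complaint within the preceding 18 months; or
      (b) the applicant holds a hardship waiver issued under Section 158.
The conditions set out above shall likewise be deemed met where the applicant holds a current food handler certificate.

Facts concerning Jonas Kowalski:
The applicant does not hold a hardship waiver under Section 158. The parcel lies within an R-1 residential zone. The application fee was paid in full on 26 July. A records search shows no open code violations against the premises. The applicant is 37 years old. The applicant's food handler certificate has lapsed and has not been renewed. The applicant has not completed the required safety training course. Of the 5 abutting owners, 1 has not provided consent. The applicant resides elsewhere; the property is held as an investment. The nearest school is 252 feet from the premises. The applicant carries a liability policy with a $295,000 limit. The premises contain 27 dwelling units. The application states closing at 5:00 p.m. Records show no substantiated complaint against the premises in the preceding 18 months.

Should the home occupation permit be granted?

(a) ≤ 9 units — not satisfied.
(A) no code violations — satisfied.
(B) age ≥ 21 — holds.
(C) ≥200 ft from school — holds.
(i) = T OR T OR T = true.
(A) insurance ≥ $300,000 — not satisfied.
(B) not (fee paid) — not met.
(C) all abutters consent — fails.
(D) commercially zoned — fails.
(ii): F OR F OR F OR F → false.
(b) = T AND F = false.
So (1) is not satisfied (F OR F).
(2) closes by 8 p.m. — holds.
(a) no complaint in 18 mo. — satisfied.
(b) hardship waiver — not met.
(3) = T OR F = true.
So Overall is not satisfied (F AND T AND T).
Exception (food handler cert.) — not satisfied.
Result: main false OR exception false → false.

No — denied.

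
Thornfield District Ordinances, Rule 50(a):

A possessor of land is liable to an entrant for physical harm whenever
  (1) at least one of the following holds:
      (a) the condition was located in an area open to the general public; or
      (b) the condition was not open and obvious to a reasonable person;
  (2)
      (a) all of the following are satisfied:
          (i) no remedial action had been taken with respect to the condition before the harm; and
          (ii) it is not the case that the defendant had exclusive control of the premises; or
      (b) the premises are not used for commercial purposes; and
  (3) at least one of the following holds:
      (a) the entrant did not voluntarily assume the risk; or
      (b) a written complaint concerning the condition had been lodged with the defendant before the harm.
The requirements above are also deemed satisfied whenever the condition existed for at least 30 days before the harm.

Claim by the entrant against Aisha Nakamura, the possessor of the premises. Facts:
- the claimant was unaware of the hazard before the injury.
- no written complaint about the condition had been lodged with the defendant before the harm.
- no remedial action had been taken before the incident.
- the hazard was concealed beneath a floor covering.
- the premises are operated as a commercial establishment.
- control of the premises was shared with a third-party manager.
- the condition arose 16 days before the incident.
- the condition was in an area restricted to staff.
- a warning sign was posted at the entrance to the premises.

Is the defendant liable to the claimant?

Yes — liable.

(a) public area — not met.
(b) not open/obvious — holds.
(1): F OR T → true.
(i) no remedial action — met.
(ii) not (exclusive control) — holds.
So (a) is satisfied (T AND T).
(b) not (commercial use) — fails.
(2): T OR F → true.
(a) no assumed risk — met.
(b) complaint lodged — fails.
(3) = T OR F = true.
Overall: T AND T AND T → true.
Exception (condition ≥30 days old) — not satisfied.
Result: main true OR exception false → true.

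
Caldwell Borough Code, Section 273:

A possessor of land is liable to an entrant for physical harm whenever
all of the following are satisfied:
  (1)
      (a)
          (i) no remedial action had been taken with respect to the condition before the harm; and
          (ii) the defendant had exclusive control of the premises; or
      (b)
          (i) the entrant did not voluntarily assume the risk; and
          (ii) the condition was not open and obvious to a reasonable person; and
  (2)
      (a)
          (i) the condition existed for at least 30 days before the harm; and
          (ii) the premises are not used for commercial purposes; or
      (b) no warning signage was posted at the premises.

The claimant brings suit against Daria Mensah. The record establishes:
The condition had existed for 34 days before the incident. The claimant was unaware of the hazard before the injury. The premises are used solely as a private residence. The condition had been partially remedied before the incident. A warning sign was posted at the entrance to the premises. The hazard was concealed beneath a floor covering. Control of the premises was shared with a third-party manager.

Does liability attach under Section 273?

(i) no remedial action — not satisfied.
(ii) exclusive control — not satisfied.
(a): F AND F → false.
(i) no assumed risk — met.
(ii) not open/obvious — met.
(b): T AND T → true.
So (1) is satisfied (F OR T).
(i) condition ≥30 days old — satisfied.
(ii) not (commercial use) — met.
(a): T AND T → true.
(b) no signage posted — fails.
(2): T OR F → true.
Overall = T AND T = true.

Yes — liable.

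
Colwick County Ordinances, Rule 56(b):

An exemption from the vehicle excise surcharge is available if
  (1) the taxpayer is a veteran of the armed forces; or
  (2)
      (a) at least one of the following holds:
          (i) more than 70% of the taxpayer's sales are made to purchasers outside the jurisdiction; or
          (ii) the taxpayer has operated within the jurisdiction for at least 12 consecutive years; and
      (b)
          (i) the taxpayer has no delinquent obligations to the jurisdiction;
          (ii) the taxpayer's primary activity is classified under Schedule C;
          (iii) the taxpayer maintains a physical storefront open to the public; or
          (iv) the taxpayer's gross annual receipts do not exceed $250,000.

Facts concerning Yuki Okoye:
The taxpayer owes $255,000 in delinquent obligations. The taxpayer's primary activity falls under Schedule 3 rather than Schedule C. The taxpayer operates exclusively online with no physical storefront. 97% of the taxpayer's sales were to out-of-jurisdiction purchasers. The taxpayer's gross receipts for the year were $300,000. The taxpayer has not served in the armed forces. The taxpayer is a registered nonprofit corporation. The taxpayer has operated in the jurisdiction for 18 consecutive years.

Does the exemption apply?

No — not exempt.

(1) veteran — not satisfied.
(i) >70% out-of-jur. sales — met.
(ii) ≥ 12 yrs in jurisdiction — satisfied.
(a): T OR T → true.
(i) no delinquency — fails.
(ii) Schedule C activity — not met.
(iii) has storefront — not satisfied.
(iv) receipts ≤ $250,000 — not satisfied.
(b): F OR F OR F OR F → false.
(2) = T AND F = false.
Overall: F OR F → false.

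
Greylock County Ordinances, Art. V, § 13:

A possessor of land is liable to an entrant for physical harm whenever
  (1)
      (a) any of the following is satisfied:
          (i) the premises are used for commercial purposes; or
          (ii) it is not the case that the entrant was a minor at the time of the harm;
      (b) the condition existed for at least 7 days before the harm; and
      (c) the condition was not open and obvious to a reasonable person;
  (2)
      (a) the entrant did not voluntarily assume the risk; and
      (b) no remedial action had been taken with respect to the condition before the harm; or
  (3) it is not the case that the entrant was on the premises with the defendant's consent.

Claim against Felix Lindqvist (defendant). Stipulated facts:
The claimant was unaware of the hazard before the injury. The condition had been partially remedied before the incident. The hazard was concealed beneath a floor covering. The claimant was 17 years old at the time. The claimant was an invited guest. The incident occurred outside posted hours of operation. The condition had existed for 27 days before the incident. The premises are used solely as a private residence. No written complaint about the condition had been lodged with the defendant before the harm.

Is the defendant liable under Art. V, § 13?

(i) commercial use — not met.
(ii) not (entrant a minor) — not met.
So (a) is not satisfied (F OR F).
(b) condition ≥7 days old — holds.
(c) not open/obvious — met.
(1) = F AND T AND T = false.
(a) no assumed risk — met.
(b) no remedial action — not met.
(2): T AND F → false.
(3) not (consent to enter) — fails.
Overall: F OR F OR F → false.

No — not liable.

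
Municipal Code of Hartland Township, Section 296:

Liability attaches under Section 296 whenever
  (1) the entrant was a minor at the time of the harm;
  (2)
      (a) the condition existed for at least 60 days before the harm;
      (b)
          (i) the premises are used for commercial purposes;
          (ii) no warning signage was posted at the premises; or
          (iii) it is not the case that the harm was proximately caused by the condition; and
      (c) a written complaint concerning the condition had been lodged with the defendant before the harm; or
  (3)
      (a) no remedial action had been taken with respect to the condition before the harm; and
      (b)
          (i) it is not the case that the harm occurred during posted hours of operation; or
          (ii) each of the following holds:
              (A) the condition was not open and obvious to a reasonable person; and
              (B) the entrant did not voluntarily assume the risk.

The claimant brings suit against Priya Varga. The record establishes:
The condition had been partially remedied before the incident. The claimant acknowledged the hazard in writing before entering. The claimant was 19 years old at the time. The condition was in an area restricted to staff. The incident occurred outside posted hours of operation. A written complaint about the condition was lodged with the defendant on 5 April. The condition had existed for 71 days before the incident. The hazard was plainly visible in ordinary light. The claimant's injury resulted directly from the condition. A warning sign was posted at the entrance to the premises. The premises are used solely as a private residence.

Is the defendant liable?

(1) entrant a minor — not met.
(a) condition ≥60 days old — holds.
(i) commercial use — not satisfied.
(ii) no signage posted — fails.
(iii) not (proximate cause) — fails.
(b): F OR F OR F → false.
(c) complaint lodged — met.
So (2) is not satisfied (T AND F AND T).
(a) no remedial action — not met.
(i) not (during posted hours) — satisfied.
(A) not open/obvious — not met.
(B) no assumed risk — not met.
(ii) = F AND F = false.
(b) = T OR F = true.
So (3) is not satisfied (F AND T).
Overall = F OR F OR F = false.

No — not liable.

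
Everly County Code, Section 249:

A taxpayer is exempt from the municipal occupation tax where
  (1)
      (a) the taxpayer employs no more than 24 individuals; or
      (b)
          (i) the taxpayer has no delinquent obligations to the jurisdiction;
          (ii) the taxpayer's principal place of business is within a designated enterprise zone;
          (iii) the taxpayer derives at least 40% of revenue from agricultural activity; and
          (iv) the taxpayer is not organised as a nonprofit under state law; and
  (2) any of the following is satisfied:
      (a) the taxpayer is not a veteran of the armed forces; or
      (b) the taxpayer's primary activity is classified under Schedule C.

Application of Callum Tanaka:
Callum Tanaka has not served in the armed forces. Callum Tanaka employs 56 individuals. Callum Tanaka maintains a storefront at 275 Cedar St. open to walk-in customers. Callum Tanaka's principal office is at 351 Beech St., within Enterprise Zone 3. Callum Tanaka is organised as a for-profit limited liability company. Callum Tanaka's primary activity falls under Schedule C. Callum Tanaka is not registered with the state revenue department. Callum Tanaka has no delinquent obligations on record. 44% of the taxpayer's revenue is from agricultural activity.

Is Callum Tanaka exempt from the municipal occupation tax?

Yes — exempt.

(a) ≤ 24 employees — fails.
(i) no delinquency — holds.
(ii) in enterprise zone — met.
(iii) ≥40% agricultural — met.
(iv) not (nonprofit) — holds.
(b): T AND T AND T AND T → true.
So (1) is satisfied (F OR T).
(a) not (veteran) — satisfied.
(b) Schedule C activity — satisfied.
(2) = T OR T = true.
Overall: T AND T → true.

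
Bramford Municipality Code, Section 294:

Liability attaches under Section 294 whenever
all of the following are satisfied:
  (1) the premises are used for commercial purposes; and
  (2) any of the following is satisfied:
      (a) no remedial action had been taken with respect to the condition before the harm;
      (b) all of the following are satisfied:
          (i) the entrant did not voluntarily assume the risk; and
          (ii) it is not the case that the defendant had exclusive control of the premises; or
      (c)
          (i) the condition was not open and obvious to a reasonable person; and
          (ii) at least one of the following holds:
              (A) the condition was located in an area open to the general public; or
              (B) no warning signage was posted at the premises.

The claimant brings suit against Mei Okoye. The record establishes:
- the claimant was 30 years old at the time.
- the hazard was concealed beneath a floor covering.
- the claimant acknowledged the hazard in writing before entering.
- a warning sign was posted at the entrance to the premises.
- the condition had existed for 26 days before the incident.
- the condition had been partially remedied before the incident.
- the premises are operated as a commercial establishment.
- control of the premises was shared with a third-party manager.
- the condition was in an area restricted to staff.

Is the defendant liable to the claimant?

(1) commercial use — satisfied.
(a) no remedial action — fails.
(i) no assumed risk — not met.
(ii) not (exclusive control) — holds.
So (b) is not satisfied (F AND T).
(i) not open/obvious — satisfied.
(A) public area — not satisfied.
(B) no signage posted — not satisfied.
So (ii) is not satisfied (F OR F).
(c): T AND F → false.
So (2) is not satisfied (F OR F OR F).
Overall = T AND F = false.

No — not liable.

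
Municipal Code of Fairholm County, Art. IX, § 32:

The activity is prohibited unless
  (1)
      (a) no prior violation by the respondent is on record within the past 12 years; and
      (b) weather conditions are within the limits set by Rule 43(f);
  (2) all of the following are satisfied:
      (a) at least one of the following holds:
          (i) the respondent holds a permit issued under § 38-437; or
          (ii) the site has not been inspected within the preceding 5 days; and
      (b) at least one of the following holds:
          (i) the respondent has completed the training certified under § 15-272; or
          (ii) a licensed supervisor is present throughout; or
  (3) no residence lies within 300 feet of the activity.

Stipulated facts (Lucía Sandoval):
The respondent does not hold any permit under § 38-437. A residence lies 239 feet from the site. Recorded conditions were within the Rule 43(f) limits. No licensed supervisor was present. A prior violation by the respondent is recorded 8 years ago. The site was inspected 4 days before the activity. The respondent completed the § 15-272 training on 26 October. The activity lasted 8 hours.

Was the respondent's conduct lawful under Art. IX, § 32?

No — unlawful.

(a) no prior violation — not satisfied.
(b) weather ok — holds.
(1): F AND T → false.
(i) holds permit — not met.
(ii) not (site inspected) — not satisfied.
So (a) is not satisfied (F OR F).
(i) training certified — met.
(ii) supervisor present — fails.
(b): T OR F → true.
(2) = F AND T = false.
(3) no residence in 300 ft — not met.
So Overall is not satisfied (F OR F OR F).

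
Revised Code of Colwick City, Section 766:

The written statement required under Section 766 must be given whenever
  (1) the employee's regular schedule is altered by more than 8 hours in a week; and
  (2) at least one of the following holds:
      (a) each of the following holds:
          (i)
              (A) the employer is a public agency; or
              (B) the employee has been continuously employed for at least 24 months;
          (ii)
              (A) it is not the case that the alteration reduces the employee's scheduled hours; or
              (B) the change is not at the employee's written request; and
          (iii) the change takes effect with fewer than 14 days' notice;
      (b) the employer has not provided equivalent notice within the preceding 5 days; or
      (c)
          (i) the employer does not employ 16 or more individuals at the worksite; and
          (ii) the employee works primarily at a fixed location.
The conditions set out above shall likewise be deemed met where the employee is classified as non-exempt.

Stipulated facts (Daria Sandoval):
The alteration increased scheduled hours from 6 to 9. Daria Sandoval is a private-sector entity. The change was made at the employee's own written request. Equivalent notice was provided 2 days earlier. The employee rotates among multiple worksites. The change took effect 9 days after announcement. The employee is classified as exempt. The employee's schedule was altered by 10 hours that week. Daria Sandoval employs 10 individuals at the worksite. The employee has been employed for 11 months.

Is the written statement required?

(1) schedule shift > 8h — met.
(A) public agency — not satisfied.
(B) tenure ≥ 24 mo. — fails.
So (i) is not satisfied (F OR F).
(A) not (hours reduced) — met.
(B) not employee-requested — not satisfied.
So (ii) is satisfied (T OR F).
(iii) < 14 days' notice — met.
(a): F AND T AND T → false.
(b) no recent notice — not met.
(i) not (≥ 16 at site) — holds.
(ii) fixed location — not met.
(c) = T AND F = false.
(2) = F OR F OR F = false.
Overall: T AND F → false.
Exception (non-exempt) — not satisfied.
Result: main false OR exception false → false.

No — not required.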